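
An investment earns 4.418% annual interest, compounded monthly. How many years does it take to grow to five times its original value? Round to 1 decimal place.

(1 + 0.00368167)^(12t) = 5.
12t = ln 5 / ln(1 + 0.00368167) ≈ 1.6094/0.00367491 ≈ 437.9535.
t ≈ 36.4961.

36.5 years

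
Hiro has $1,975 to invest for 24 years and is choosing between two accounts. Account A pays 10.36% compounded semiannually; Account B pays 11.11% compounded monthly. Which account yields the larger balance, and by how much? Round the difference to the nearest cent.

Account B, by $5,767.20

A: (1 + 0.0518)^48 ≈ 11.292549188, so 1,975 × 11.292549188 ≈ 22,302.7846.
B: (1 + 0.1111/12)^288 ≈ 14.212650523, so 1,975 × 14.212650523 ≈ 28,069.9848.
Difference ≈ 5,767.2001 in favor of B.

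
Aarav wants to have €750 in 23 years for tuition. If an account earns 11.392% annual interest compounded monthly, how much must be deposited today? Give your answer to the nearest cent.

Periodic rate = 11.392%/12 = 0.00949333; 276 periods.
P = 750/(1 + 0.11392/12)^276 ≈ 750/13.5691812 ≈ 55.2723.

€55.27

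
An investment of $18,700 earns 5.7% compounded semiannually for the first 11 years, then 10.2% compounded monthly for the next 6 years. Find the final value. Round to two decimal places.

Phase 1: 18,700·(1 + 0.0285)^22 ≈ 34,700.5309.
Phase 2: 34,700.5309·(1 + 0.0085)^72 ≈ 63,826.5107.

$63,826.51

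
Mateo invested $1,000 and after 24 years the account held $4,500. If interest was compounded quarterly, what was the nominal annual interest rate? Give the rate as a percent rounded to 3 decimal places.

6.316%

(1 + r/4)^96 = 4,500/1,000 = 4.5.
1 + r/4 = 4.5^(1/96) ≈ 1.015791, so r/4 ≈ 0.0157909.
r ≈ 4·0.0157909 = 6.31634%.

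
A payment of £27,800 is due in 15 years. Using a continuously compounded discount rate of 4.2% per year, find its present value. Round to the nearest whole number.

£14,806

P = A·e^(−rt) = 27,800·e^(−0.63).
e^(−0.63) ≈ 0.53259180101, so P ≈ 14,806.0521.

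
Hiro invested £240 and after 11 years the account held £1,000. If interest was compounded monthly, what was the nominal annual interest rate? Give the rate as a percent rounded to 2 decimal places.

(1 + r/12)^132 = 1,000/240 = 4.16667.
1 + r/12 = 4.16667^(1/132) ≈ 1.01087, so r/12 ≈ 0.0108701.
r ≈ 12·0.0108701 = 13.04417%.

13.04%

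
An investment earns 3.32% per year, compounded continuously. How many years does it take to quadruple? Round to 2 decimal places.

41.76 years

e^(0.0332t) = 4, so 0.0332t = ln 4 ≈ 1.3863.
t ≈ 1.3863/0.0332 ≈ 41.7559.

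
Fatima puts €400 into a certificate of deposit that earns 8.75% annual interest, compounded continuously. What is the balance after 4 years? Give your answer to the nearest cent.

€567.63

A = P·e^(rt) = 400·e^(0.0875·4) = 400·e^0.35.
e^0.35 ≈ 1.41906755, so A ≈ 567.6270.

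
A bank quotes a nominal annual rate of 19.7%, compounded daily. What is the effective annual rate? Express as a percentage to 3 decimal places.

EAR = (1 + 19.7%/365)^365 − 1 = (1 + 0.000539726)^365 − 1.
(1 + 0.000539726)^365 ≈ 1.217679, so EAR ≈ 21.76793%.

21.768%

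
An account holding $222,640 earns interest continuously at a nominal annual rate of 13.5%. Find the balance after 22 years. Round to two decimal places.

A = P·e^(rt) = 222,640·e^(0.135·22) = 222,640·e^2.97.
e^2.97 ≈ 19.49191959603, so A ≈ 4,339,680.9789.

$4,339,680.98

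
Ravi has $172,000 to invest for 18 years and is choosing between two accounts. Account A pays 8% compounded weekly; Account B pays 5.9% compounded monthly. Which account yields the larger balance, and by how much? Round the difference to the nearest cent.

Account A, by $228,999.89

A: (1 + 0.08/52)^936 ≈ 4.21602795739, so 172,000 × 4.21602795739 ≈ 725,156.8087.
B: (1 + 0.059/12)^216 ≈ 2.88463327076, so 172,000 × 2.88463327076 ≈ 496,156.9226.
Difference ≈ 228,999.8861 in favor of A.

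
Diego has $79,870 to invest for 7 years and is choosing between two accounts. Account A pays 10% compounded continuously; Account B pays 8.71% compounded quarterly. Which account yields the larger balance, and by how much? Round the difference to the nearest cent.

Account A, by $14,845.67

Account A growth factor: e^(0.1·7) = e^0.7 ≈ 2.01375270747; balance ≈ 160,838.4287.
Account B growth factor: (1 + 0.021775)^28 ≈ 1.82787978485; balance ≈ 145,992.7584.
Account A is larger by 14,845.6703.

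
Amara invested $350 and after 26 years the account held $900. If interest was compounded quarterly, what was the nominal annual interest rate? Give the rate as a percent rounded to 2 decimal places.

3.65%

(1 + r/4)^104 = 900/350 = 2.57143.
1 + r/4 = 2.57143^(1/104) ≈ 1.009123, so r/4 ≈ 0.00912272.
r ≈ 4·0.00912272 = 3.64909%.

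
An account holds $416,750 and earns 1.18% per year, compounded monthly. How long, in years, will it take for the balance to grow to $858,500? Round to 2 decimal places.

We need (1 + 0.000983333)^(12t) = 2.06, so 12t = ln 2.06 / ln 1.000983 ≈ 735.3106.
t ≈ 735.3106/12 = 61.2759 years.

61.28 years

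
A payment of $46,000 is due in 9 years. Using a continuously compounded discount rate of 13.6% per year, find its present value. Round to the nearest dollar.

$13,526

P = A·e^(−rt) = 46,000·e^(−1.224).
e^(−1.224) ≈ 0.29405160495, so P ≈ 13,526.3738.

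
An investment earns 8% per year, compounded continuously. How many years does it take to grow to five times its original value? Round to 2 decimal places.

e^(0.08t) = 5, so 0.08t = ln 5 ≈ 1.6094.
t ≈ 1.6094/0.08 ≈ 20.1180.

20.12 years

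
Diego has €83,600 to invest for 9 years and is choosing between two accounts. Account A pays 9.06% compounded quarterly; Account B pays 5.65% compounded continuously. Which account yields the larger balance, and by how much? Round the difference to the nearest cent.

A: (1 + 0.02265)^36 ≈ 2.23961215976, so 83,600 × 2.23961215976 ≈ 187,231.5766.
B: e^(0.0565·9) = e^0.5085 ≈ 1.66279513067, so 83,600 × 1.66279513067 ≈ 139,009.6729.
Difference ≈ 48,221.9036 in favor of A.

Account A, by €48,221.90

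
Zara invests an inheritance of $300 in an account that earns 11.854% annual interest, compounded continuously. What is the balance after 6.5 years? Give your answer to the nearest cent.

$648.26

A = P·e^(rt) = 300·e^(0.11854·6.5) = 300·e^0.77051.
e^0.77051 ≈ 2.16086802, so A ≈ 648.2604.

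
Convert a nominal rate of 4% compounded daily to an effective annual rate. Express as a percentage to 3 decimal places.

4.081%

EAR = (1 + 4%/365)^365 − 1 = (1 + 0.000109589)^365 − 1.
(1 + 0.000109589)^365 ≈ 1.040808, so EAR ≈ 4.08085%.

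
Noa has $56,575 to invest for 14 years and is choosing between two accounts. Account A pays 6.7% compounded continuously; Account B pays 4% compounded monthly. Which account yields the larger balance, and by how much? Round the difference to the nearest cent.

Account A, by $45,589.47

A: e^(0.067·14) = e^0.938 ≈ 2.55486657204, so 56,575 × 2.55486657204 ≈ 144,541.5763.
B: (1 + 0.04/12)^168 ≈ 1.7490429202, so 56,575 × 1.7490429202 ≈ 98,952.1032.
Difference ≈ 45,589.4731 in favor of A.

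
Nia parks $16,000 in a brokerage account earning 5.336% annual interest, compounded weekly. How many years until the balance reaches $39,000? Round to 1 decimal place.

16.7 years

(1 + 0.00102615)^(52t) = 39,000/16,000 = 2.4375.
52t·ln(1 + 0.00102615) = ln(2.4375); 52t = 0.89097/0.00102563 ≈ 868.7099.
t ≈ 16.7060 years.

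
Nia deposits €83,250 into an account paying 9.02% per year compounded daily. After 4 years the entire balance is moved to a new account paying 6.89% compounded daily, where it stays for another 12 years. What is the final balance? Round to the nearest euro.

Phase 1: 83,250·(1 + 0.0902/365)^1460 ≈ 119,414.8488.
Phase 2: 119,414.8488·(1 + 0.0689/365)^4380 ≈ 272,960.0722.

€272,960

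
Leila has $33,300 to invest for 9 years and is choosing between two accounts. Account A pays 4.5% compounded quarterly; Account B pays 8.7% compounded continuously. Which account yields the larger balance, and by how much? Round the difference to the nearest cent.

Account B, by $23,047.28

A: (1 + 0.01125)^36 ≈ 1.4959161344, so 33,300 × 1.4959161344 ≈ 49,814.0073.
B: e^(0.087·9) = e^0.783 ≈ 2.1880265087, so 33,300 × 2.1880265087 ≈ 72,861.2827.
Difference ≈ 23,047.2755 in favor of B.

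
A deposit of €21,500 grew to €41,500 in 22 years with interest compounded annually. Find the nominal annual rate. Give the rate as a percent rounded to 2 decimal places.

3.03%

The 22-period growth factor is 41,500/21,500 = 1.93023.
r = 1.93023^(1/22) − 1 ≈ 0.030344, i.e. 3.03440%.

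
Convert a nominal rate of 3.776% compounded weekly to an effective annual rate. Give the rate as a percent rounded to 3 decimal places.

EAR = (1 + 3.776%/52)^52 − 1 = (1 + 0.000726154)^52 − 1.
(1 + 0.000726154)^52 ≈ 1.038468, so EAR ≈ 3.84677%.

3.847%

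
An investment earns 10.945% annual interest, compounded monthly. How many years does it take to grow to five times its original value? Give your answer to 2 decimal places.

14.77 years

(1 + 0.00912083)^(12t) = 5.
12t = ln 5 / ln(1 + 0.00912083) ≈ 1.6094/0.00907949 ≈ 177.2608.
t ≈ 14.7717.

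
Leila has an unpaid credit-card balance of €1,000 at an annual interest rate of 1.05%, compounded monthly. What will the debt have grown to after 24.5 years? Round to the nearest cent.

Growth factor = (1 + 0.000875)^294 ≈ 1.293222957.
A ≈ 1,000 × 1.293222957 ≈ 1,293.2230.

€1,293.22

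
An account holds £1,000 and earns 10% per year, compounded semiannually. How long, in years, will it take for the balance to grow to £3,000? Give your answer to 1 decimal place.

11.3 years

We need (1 + 0.05)^(2t) = 3, so 2t = ln 3 / ln 1.05 ≈ 22.5171.
t ≈ 22.5171/2 = 11.2585 years.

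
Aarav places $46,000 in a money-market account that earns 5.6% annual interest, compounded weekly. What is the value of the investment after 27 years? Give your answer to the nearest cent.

Growth factor = (1 + 0.056/52)^1404 ≈ 4.53210463166.
A ≈ 46,000 × 4.53210463166 ≈ 208,476.8131.

$208,476.81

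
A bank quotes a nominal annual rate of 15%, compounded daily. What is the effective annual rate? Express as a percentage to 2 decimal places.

EAR = (1 + 15%/365)^365 − 1 = (1 + 0.000410959)^365 − 1.
(1 + 0.000410959)^365 ≈ 1.161798, so EAR ≈ 16.17984%.

16.18%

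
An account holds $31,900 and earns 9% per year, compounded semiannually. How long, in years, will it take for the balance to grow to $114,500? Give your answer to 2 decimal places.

We need (1 + 0.045)^(2t) = 3.5893, so 2t = ln 3.5893 / ln 1.045 ≈ 29.0336.
t ≈ 29.0336/2 = 14.5168 years.

14.52 years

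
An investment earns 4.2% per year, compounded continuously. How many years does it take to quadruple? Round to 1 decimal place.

e^(0.042t) = 4, so 0.042t = ln 4 ≈ 1.3863.
t ≈ 1.3863/0.042 ≈ 33.0070.

33.0 years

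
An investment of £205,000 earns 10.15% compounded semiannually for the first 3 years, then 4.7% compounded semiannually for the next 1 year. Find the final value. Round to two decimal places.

Phase 1: 205,000·(1 + 0.05075)^6 ≈ 275,899.0805.
Phase 2: 275,899.0805·(1 + 0.0235)^2 ≈ 289,018.7026.

£289,018.70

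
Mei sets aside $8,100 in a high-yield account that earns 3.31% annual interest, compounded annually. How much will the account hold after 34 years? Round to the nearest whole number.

$24,509

Growth factor = (1 + 0.0331)^34 ≈ 3.0258005155.
A ≈ 8,100 × 3.0258005155 ≈ 24,508.9842.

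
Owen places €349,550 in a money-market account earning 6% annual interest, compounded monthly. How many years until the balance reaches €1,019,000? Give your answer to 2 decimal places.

17.88 years

(1 + 0.005)^(12t) = 1,019,000/349,550 = 2.9152.
12t·ln(1 + 0.005) = ln(2.9152); 12t = 1.0699/0.00498754 ≈ 214.5206.
t ≈ 17.8767 years.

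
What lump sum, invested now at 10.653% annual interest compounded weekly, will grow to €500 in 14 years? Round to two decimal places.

Periodic rate = 10.653%/52 = 0.00204865; 728 periods.
P = 500/(1 + 0.10653/52)^728 ≈ 500/4.4366269 ≈ 112.6982.

€112.70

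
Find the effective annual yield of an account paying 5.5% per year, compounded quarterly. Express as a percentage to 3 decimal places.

EAR = (1 + 5.5%/4)^4 − 1 = (1 + 0.01375)^4 − 1.
(1 + 0.01375)^4 ≈ 1.056145, so EAR ≈ 5.61448%.

5.614%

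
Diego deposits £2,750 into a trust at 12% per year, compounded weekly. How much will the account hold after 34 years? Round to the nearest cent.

Periodic rate = 12%/52 = 0.00230769; periods = 52·34 = 1768.
A = 2,750·(1 + 0.12/52)^1768 ≈ 2,750·58.8681111713 ≈ 161,887.3057.

£161,887.31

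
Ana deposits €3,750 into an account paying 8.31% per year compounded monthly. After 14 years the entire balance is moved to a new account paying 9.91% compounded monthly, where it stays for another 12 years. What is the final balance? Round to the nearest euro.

€39,074

Phase 1: 3,750·(1 + 0.006925)^168 ≈ 11,954.9578.
Phase 2: 11,954.9578·(1 + 0.0991/12)^144 ≈ 39,074.2050.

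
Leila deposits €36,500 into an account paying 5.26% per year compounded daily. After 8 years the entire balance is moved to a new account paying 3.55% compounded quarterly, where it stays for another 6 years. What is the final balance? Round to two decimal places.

After 8 years at 5.26%: 36,500 × 1.5231334333 ≈ 55,594.3703.
Then 6 years at 3.55%: 55,594.3703 × 1.236222511 ≈ 68,727.0121.

€68,727.01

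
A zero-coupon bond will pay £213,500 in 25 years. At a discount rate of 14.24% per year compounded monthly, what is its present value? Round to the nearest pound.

Periodic rate = 14.24%/12 = 0.0118667; 300 periods.
P = 213,500/(1 + 0.1424/12)^300 ≈ 213,500/34.4339488827 ≈ 6,200.2764.

£6,200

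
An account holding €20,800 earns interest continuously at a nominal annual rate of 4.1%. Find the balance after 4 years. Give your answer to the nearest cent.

A = P·e^(rt) = 20,800·e^(0.041·4) = 20,800·e^0.164.
e^0.164 ≈ 1.1782143151, so A ≈ 24,506.8578.

€24,506.86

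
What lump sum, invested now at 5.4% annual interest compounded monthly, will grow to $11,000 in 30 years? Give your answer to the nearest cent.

$2,184.81

Periodic rate = 5.4%/12 = 0.0045; 360 periods.
P = 11,000/(1 + 0.0045)^360 ≈ 11,000/5.034760199 ≈ 2,184.8111.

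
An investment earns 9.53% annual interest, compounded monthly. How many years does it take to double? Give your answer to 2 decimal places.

7.30 years

(1 + 0.00794167)^(12t) = 2.
12t = ln 2 / ln(1 + 0.00794167) ≈ 0.69315/0.0079103 ≈ 87.6259.
t ≈ 7.3022.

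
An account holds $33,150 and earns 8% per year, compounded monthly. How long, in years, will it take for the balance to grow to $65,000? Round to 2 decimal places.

8.44 years

We need (1 + 0.00666667)^(12t) = 1.9608, so 12t = ln 1.9608 / ln 1.006667 ≈ 101.3380.
t ≈ 101.3380/12 = 8.4448 years.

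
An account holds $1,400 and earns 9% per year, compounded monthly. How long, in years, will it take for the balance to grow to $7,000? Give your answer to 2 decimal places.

17.95 years

(1 + 0.0075)^(12t) = 7,000/1,400 = 5.
12t·ln(1 + 0.0075) = ln(5); 12t = 1.6094/0.00747201 ≈ 215.3954.
t ≈ 17.9496 years.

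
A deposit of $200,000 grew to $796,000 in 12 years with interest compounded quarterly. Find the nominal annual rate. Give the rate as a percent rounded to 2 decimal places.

The 48-period growth factor is 796,000/200,000 = 3.98.
r/4 = 3.98^(1/48) − 1 ≈ 0.0291948, so r ≈ 4·0.0291948 = 11.67790%.

11.68%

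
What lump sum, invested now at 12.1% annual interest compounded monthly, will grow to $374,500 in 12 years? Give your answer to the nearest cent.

$88,310.89

Periodic rate = 12.1%/12 = 0.0100833; 144 periods.
P = 374,500/(1 + 0.121/12)^144 ≈ 374,500/4.2406999614 ≈ 88,310.8929.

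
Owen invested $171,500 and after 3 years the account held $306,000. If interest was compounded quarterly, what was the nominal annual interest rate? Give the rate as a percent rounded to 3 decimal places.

19.773%

(1 + r/4)^12 = 306,000/171,500 = 1.78426.
1 + r/4 = 1.78426^(1/12) ≈ 1.049433, so r/4 ≈ 0.0494331.
r ≈ 4·0.0494331 = 19.77326%.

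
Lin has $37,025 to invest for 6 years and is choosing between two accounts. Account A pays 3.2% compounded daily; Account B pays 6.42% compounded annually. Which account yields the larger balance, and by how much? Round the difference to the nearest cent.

Account A growth factor: (1 + 0.032/365)^2190 ≈ 1.2116603197; balance ≈ 44,861.7233.
Account B growth factor: (1 + 0.0642)^6 ≈ 1.4525782183; balance ≈ 53,781.7085.
Account B is larger by 8,919.9852.

Account B, by $8,919.99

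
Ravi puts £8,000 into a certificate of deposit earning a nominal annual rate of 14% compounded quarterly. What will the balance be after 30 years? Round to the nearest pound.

Periodic rate = 14%/4 = 0.035; periods = 4·30 = 120.
A = 8,000·(1 + 0.035)^120 ≈ 8,000·62.0643162406 ≈ 496,514.5299.

£496,515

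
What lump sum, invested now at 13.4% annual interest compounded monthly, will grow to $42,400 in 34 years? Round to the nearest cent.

$456.76

Periodic rate = 13.4%/12 = 0.0111667; 408 periods.
P = 42,400/(1 + 0.134/12)^408 ≈ 42,400/92.82816823 ≈ 456.7579.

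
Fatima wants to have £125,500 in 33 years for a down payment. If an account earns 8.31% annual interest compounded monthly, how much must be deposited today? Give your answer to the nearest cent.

£8,161.74

Growth factor = (1 + 0.006925)^396 ≈ 15.3766234147.
P = 125,500/15.3766234147 ≈ 8,161.7398.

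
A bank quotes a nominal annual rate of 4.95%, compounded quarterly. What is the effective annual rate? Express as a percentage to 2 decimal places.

EAR = (1 + 4.95%/4)^4 − 1 = (1 + 0.012375)^4 − 1.
(1 + 0.012375)^4 ≈ 1.050426, so EAR ≈ 5.04264%.

5.04%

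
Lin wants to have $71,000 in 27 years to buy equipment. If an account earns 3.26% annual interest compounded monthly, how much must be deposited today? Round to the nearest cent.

Growth factor = (1 + 0.0326/12)^324 ≈ 2.4085058018.
P = 71,000/2.4085058018 ≈ 29,478.8578.

$29,478.86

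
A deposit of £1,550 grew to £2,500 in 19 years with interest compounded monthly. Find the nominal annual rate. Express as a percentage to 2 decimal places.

2.52%

(1 + r/12)^228 = 2,500/1,550 = 1.6129.
1 + r/12 = 1.6129^(1/228) ≈ 1.002099, so r/12 ≈ 0.00209885.
r ≈ 12·0.00209885 = 2.51862%.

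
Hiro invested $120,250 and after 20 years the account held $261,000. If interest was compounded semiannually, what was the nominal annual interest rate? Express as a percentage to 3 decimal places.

(1 + r/2)^40 = 261,000/120,250 = 2.17048.
1 + r/2 = 2.17048^(1/40) ≈ 1.019563, so r/2 ≈ 0.0195626.
r ≈ 2·0.0195626 = 3.91252%.

3.913%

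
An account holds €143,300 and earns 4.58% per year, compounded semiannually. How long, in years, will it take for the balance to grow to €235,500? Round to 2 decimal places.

(1 + 0.0229)^(2t) = 235,500/143,300 = 1.6434.
2t·ln(1 + 0.0229) = ln(1.6434); 2t = 0.49677/0.0226417 ≈ 21.9405.
t ≈ 10.9702 years.

10.97 years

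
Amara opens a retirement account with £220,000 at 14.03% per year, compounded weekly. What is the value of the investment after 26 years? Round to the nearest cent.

Growth factor = (1 + 0.1403/52)^1352 ≈ 38.20199774209.
A ≈ 220,000 × 38.20199774209 ≈ 8,404,439.5033.

£8,404,439.50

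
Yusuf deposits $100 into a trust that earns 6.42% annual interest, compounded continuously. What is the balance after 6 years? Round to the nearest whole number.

$147

A = P·e^(rt) = 100·e^(0.0642·6) = 100·e^0.3852.
e^0.3852 ≈ 1.46990827, so A ≈ 146.9908.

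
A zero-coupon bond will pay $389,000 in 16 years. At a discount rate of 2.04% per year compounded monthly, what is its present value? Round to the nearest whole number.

Periodic rate = 2.04%/12 = 0.0017; 192 periods.
P = 389,000/(1 + 0.0017)^192 ≈ 389,000/1.3855856109 ≈ 280,747.7192.

$280,748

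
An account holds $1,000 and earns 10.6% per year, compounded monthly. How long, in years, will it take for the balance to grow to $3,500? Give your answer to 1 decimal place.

We need (1 + 0.00883333)^(12t) = 3.5, so 12t = ln 3.5 / ln 1.008833 ≈ 142.4477.
t ≈ 142.4477/12 = 11.8706 years.

11.9 years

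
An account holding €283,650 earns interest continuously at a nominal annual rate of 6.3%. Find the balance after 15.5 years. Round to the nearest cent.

A = P·e^(rt) = 283,650·e^(0.063·15.5) = 283,650·e^0.9765.
e^0.9765 ≈ 2.65514694585, so A ≈ 753,132.4312.

€753,132.43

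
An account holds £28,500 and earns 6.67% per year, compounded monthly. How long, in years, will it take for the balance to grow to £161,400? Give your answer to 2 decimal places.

26.07 years

(1 + 0.00555833)^(12t) = 161,400/28,500 = 5.6632.
12t·ln(1 + 0.00555833) = ln(5.6632); 12t = 1.734/0.00554294 ≈ 312.8269.
t ≈ 26.0689 years.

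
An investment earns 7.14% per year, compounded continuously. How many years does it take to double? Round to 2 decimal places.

9.71 years

e^(0.0714t) = 2, so 0.0714t = ln 2 ≈ 0.69315.
t ≈ 0.69315/0.0714 ≈ 9.7079.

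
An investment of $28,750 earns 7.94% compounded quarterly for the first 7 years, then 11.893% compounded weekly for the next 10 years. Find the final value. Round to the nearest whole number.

Phase 1: 28,750·(1 + 0.01985)^28 ≈ 49,848.7480.
Phase 2: 49,848.7480·(1 + 0.11893/52)^520 ≈ 163,520.0183.

$163,520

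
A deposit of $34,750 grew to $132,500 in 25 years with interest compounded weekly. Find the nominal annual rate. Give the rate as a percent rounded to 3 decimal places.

The 1300-period growth factor is 132,500/34,750 = 3.81295.
r/52 = 3.81295^(1/1300) − 1 ≈ 0.00103007, so r ≈ 52·0.00103007 = 5.35637%.

5.356%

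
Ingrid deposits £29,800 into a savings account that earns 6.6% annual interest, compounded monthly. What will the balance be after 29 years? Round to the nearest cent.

£200,991.80

Periodic rate = 6.6%/12 = 0.0055; periods = 12·29 = 348.
A = 29,800·(1 + 0.0055)^348 ≈ 29,800·6.74469129232 ≈ 200,991.8005.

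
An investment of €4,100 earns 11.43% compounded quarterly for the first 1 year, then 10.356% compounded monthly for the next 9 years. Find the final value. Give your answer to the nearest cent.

€11,608.36

Phase 1: 4,100·(1 + 0.028575)^4 ≈ 4,589.1020.
Phase 2: 4,589.1020·(1 + 0.00863)^108 ≈ 11,608.3609.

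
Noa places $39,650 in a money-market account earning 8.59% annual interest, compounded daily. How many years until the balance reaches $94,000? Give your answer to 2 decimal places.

10.05 years

(1 + 0.000235342)^(365t) = 94,000/39,650 = 2.3707.
365t·ln(1 + 0.000235342) = ln(2.3707); 365t = 0.8632/0.000235315 ≈ 3668.2942.
t ≈ 10.0501 years.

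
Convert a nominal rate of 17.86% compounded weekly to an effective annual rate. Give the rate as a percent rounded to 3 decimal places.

One year is 52 periods at 0.00343462 each: (1 + 0.00343462)^52 ≈ 1.195177.
EAR = 1.195177 − 1 ≈ 19.51766%.

19.518%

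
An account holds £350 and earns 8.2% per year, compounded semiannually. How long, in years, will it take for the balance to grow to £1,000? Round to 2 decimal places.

We need (1 + 0.041)^(2t) = 2.8571, so 2t = ln 2.8571 / ln 1.041 ≈ 26.1268.
t ≈ 26.1268/2 = 13.0634 years.

13.06 years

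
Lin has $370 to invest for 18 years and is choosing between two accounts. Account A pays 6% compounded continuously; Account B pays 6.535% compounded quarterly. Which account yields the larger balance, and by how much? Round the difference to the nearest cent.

Account B, by $98.79

Account A growth factor: e^(0.06·18) = e^1.08 ≈ 2.944679551; balance ≈ 1,089.5314.
Account B growth factor: (1 + 0.0163375)^72 ≈ 3.211681046; balance ≈ 1,188.3220.
Account B is larger by 98.7906.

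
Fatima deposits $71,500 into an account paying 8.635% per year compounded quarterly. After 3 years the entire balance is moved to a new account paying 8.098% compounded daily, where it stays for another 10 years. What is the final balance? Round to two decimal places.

Phase 1: 71,500·(1 + 0.0215875)^12 ≈ 92,387.4299.
Phase 2: 92,387.4299·(1 + 0.08098/365)^3650 ≈ 207,618.2610.

$207,618.26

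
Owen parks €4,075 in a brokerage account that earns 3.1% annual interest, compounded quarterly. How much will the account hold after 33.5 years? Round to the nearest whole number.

Periodic rate = 3.1%/4 = 0.00775; periods = 4·33.5 = 134.
A = 4,075·(1 + 0.00775)^134 ≈ 4,075·2.8136891415 ≈ 11,465.7833.

€11,466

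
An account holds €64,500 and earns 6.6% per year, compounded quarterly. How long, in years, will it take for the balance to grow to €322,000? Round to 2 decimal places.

24.56 years

We need (1 + 0.0165)^(4t) = 4.9922, so 4t = ln 4.9922 / ln 1.0165 ≈ 98.2494.
t ≈ 98.2494/4 = 24.5624 years.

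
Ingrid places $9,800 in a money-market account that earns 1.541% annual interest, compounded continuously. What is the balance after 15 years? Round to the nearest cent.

$12,348.47

A = P·e^(rt) = 9,800·e^(0.01541·15) = 9,800·e^0.23115.
e^0.23115 ≈ 1.2600482325, so A ≈ 12,348.4727.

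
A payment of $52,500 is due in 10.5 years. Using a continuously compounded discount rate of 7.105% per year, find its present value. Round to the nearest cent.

P = A·e^(−rt) = 52,500·e^(−0.746025).
e^(−0.746025) ≈ 0.47424794658, so P ≈ 24,898.0172.

$24,898.02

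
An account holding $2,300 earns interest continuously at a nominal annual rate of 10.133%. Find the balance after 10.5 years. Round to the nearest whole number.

$6,665

A = P·e^(rt) = 2,300·e^(0.10133·10.5) = 2,300·e^1.063965.
e^1.063965 ≈ 2.897838169, so A ≈ 6,665.0278.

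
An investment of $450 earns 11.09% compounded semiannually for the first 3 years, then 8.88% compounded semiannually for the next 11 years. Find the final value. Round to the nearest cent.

After 3 years at 11.09%: 450 × 1.382375364 ≈ 622.0689.
Then 11 years at 8.88%: 622.0689 × 2.600584617 ≈ 1,617.7428.

$1,617.74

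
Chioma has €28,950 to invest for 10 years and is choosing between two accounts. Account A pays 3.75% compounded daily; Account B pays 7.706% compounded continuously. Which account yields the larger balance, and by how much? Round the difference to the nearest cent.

Account A growth factor: (1 + 0.0375/365)^3650 ≈ 1.4549633883; balance ≈ 42,121.1901.
Account B growth factor: e^(0.07706·10) = e^0.7706 ≈ 2.1610625024; balance ≈ 62,562.7594.
Account B is larger by 20,441.5694.

Account B, by €20,441.57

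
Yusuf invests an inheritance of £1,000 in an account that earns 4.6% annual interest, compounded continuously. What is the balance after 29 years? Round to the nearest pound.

£3,796

A = P·e^(rt) = 1,000·e^(0.046·29) = 1,000·e^1.334.
e^1.334 ≈ 3.79619785, so A ≈ 3,796.1978.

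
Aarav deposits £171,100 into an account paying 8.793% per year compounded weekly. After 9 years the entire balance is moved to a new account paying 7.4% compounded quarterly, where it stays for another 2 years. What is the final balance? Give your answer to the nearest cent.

After 9 years at 8.793%: 171,100 × 2.20494301537 ≈ 377,265.7499.
Then 2 years at 7.4%: 377,265.7499 × 1.15794589293 ≈ 436,853.3257.

£436,853.33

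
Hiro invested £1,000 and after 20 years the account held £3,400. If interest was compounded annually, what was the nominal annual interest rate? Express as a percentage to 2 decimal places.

(1 + r)^20 = 3,400/1,000 = 3.4.
1 + r = 3.4^(1/20) ≈ 1.0631, so r ≈ 0.0630996.
r ≈ 6.30996%.

6.31%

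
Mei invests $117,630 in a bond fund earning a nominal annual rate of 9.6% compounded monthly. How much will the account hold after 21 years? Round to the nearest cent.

$876,137.34

Growth factor = (1 + 0.008)^252 ≈ 7.44824736424.
A ≈ 117,630 × 7.44824736424 ≈ 876,137.3375.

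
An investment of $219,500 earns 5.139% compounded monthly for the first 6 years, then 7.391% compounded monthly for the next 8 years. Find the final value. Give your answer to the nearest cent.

$538,345.43

After 6 years at 5.139%: 219,500 × 1.36026787315 ≈ 298,578.7982.
Then 8 years at 7.391%: 298,578.7982 × 1.80302632792 ≈ 538,345.4340.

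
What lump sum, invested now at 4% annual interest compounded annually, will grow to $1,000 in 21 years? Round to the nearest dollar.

Growth factor = (1 + 0.04)^21 ≈ 2.27876807.
P = 1,000/2.27876807 ≈ 438.8336.

$439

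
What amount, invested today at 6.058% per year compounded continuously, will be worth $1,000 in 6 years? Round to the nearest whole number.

$695

P = A·e^(−rt) = 1,000·e^(−0.36348).
e^(−0.36348) ≈ 0.695252632, so P ≈ 695.2526.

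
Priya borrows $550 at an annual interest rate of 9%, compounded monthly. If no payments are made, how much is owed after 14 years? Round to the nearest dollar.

$1,930

Periodic rate = 9%/12 = 0.0075; periods = 12·14 = 168.
A = 550·(1 + 0.0075)^168 ≈ 550·3.508885595 ≈ 1,929.8871.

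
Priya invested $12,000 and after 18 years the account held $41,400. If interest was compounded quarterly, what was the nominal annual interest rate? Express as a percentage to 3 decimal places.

The 72-period growth factor is 41,400/12,000 = 3.45.
r/4 = 3.45^(1/72) − 1 ≈ 0.0173484, so r ≈ 4·0.0173484 = 6.93936%.

6.939%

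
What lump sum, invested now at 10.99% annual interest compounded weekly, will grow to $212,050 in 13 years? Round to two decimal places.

Growth factor = (1 + 0.1099/52)^676 ≈ 4.16698341597.
P = 212,050/4.16698341597 ≈ 50,888.1315.

$50,888.13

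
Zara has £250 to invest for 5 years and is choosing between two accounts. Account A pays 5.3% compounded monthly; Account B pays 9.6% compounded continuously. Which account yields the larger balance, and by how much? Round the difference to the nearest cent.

A: (1 + 0.053/12)^60 ≈ 1.30267066, so 250 × 1.30267066 ≈ 325.6677.
B: e^(0.096·5) = e^0.48 ≈ 1.6160744, so 250 × 1.6160744 ≈ 404.0186.
Difference ≈ 78.3509 in favor of B.

Account B, by £78.35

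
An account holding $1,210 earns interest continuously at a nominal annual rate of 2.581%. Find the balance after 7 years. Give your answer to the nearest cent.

$1,449.60

A = P·e^(rt) = 1,210·e^(0.02581·7) = 1,210·e^0.18067.
e^0.18067 ≈ 1.198019768, so A ≈ 1,449.6039.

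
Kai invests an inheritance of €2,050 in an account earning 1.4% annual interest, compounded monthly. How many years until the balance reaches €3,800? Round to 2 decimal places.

44.11 years

(1 + 0.00116667)^(12t) = 3,800/2,050 = 1.8537.
12t·ln(1 + 0.00116667) = ln(1.8537); 12t = 0.61716/0.00116599 ≈ 529.3039.
t ≈ 44.1087 years.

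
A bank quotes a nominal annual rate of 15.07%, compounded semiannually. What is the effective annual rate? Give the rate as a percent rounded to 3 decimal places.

15.638%

EAR = (1 + 15.07%/2)^2 − 1 = (1 + 0.07535)^2 − 1.
(1 + 0.07535)^2 ≈ 1.156378, so EAR ≈ 15.63776%.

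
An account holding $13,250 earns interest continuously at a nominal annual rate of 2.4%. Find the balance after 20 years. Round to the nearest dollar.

A = P·e^(rt) = 13,250·e^(0.024·20) = 13,250·e^0.48.
e^0.48 ≈ 1.6160744022, so A ≈ 21,412.9858.

$21,413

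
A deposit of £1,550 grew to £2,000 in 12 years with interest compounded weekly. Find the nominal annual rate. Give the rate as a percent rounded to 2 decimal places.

(1 + r/52)^624 = 2,000/1,550 = 1.29032.
1 + r/52 = 1.29032^(1/624) ≈ 1.000409, so r/52 ≈ 0.000408565.
r ≈ 52·0.000408565 = 2.12454%.

2.12%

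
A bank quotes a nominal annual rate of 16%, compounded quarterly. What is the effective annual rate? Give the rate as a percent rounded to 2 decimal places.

16.99%

EAR = (1 + 16%/4)^4 − 1 = (1 + 0.04)^4 − 1.
(1 + 0.04)^4 ≈ 1.169859, so EAR ≈ 16.98586%.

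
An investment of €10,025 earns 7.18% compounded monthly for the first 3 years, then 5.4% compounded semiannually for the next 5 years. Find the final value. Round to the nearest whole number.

€16,220

After 3 years at 7.18%: 10,025 × 1.2395620776 ≈ 12,426.6098.
Then 5 years at 5.4%: 12,426.6098 × 1.3052822612 ≈ 16,220.2334.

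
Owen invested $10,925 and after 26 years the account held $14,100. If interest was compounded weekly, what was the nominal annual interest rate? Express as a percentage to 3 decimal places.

(1 + r/52)^1352 = 14,100/10,925 = 1.29062.
1 + r/52 = 1.29062^(1/1352) ≈ 1.000189, so r/52 ≈ 0.000188717.
r ≈ 52·0.000188717 = 0.98133%.

0.981%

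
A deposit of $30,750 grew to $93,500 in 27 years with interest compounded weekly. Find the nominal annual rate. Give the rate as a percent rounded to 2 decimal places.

4.12%

The 1404-period growth factor is 93,500/30,750 = 3.04065.
r/52 = 3.04065^(1/1404) − 1 ≈ 0.000792387, so r ≈ 52·0.000792387 = 4.12041%.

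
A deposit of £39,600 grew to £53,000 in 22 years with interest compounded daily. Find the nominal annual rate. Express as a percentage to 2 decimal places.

The 8030-period growth factor is 53,000/39,600 = 1.33838.
r/365 = 1.33838^(1/8030) − 1 ≈ 0.0000362974, so r ≈ 365·0.0000362974 = 1.32485%.

1.32%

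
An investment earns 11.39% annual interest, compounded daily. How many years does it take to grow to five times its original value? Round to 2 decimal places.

(1 + 0.000312055)^(365t) = 5.
365t = ln 5 / ln(1 + 0.000312055) ≈ 1.6094/0.000312006 ≈ 5158.3537.
t ≈ 14.1325.

14.13 years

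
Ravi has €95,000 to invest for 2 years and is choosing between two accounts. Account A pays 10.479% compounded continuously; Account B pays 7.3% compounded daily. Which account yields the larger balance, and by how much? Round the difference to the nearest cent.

A: e^(0.10479·2) = e^0.20958 ≈ 1.23316002397, so 95,000 × 1.23316002397 ≈ 117,150.2023.
B: (1 + 0.0002)^730 ≈ 1.15717929536, so 95,000 × 1.15717929536 ≈ 109,932.0331.
Difference ≈ 7,218.1692 in favor of A.

Account A, by €7,218.17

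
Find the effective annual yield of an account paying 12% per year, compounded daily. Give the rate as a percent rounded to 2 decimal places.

One year is 365 periods at 0.000328767 each: (1 + 0.000328767)^365 ≈ 1.127475.
EAR = 1.127475 − 1 ≈ 12.74746%.

12.75%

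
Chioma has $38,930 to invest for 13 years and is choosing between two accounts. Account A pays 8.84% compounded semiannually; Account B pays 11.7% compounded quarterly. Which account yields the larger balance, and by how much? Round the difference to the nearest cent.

A: (1 + 0.0442)^26 ≈ 3.07876053365, so 38,930 × 3.07876053365 ≈ 119,856.1476.
B: (1 + 0.02925)^52 ≈ 4.47801490529, so 38,930 × 4.47801490529 ≈ 174,329.1203.
Difference ≈ 54,472.9727 in favor of B.

Account B, by $54,472.97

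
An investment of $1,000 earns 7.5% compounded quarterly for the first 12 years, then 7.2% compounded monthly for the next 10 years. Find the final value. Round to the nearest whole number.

After 12 years at 7.5%: 1,000 × 2.439191196 ≈ 2,439.1912.
Then 10 years at 7.2%: 2,439.1912 × 2.050018057 ≈ 5,000.3860.

$5,000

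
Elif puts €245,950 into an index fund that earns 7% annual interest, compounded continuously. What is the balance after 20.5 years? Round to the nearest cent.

€1,032,902.69

A = P·e^(rt) = 245,950·e^(0.07·20.5) = 245,950·e^1.435.
e^1.435 ≈ 4.199645008788, so A ≈ 1,032,902.6899.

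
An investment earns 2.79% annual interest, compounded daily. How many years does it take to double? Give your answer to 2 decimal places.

24.84 years

(1 + 0.0000764384)^(365t) = 2.
365t = ln 2 / ln(1 + 0.0000764384) ≈ 0.69315/7.64354e-05 ≈ 9068.4011.
t ≈ 24.8449.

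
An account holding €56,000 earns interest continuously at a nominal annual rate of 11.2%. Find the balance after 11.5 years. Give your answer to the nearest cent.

A = P·e^(rt) = 56,000·e^(0.112·11.5) = 56,000·e^1.288.
e^1.288 ≈ 3.62552824337, so A ≈ 203,029.5816.

€203,029.58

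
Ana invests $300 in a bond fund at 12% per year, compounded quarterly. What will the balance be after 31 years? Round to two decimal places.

Growth factor = (1 + 0.03)^124 ≈ 39.067521825.
A ≈ 300 × 39.067521825 ≈ 11,720.2565.

$11,720.26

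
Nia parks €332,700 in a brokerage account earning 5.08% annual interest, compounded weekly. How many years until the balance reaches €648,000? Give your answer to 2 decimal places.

13.13 years

(1 + 0.000976923)^(52t) = 648,000/332,700 = 1.9477.
52t·ln(1 + 0.000976923) = ln(1.9477); 52t = 0.66665/0.000976446 ≈ 682.7304.
t ≈ 13.1294 years.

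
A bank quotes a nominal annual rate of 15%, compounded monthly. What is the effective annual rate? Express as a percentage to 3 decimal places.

16.075%

One year is 12 periods at 0.0125 each: (1 + 0.0125)^12 ≈ 1.160755.
EAR = 1.160755 − 1 ≈ 16.07545%.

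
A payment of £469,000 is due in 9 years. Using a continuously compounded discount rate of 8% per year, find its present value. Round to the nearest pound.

£228,287

P = A·e^(−rt) = 469,000·e^(−0.72).
e^(−0.72) ≈ 0.48675225596, so P ≈ 228,286.8080.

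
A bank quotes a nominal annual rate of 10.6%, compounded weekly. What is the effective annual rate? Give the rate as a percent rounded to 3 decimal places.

11.170%

EAR = (1 + 10.6%/52)^52 − 1 = (1 + 0.00203846)^52 − 1.
(1 + 0.00203846)^52 ≈ 1.111702, so EAR ≈ 11.17019%.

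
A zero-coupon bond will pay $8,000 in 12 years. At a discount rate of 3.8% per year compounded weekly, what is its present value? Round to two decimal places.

Growth factor = (1 + 0.038/52)^624 ≈ 1.577487617.
P = 8,000/1.577487617 ≈ 5,071.3552.

$5,071.36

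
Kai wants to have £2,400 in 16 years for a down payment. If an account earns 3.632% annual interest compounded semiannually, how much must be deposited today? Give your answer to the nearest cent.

£1,349.27

Growth factor = (1 + 0.01816)^32 ≈ 1.778742145.
P = 2,400/1.778742145 ≈ 1,349.2681.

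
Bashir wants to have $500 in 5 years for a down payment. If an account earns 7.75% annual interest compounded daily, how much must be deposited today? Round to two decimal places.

Periodic rate = 7.75%/365 = 0.000212329; 1825 periods.
P = 500/(1 + 0.0775/365)^1825 ≈ 500/1.47323235 ≈ 339.3898.

$339.39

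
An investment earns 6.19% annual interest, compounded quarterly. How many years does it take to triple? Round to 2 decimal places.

17.89 years

(1 + 0.015475)^(4t) = 3.
4t = ln 3 / ln(1 + 0.015475) ≈ 1.0986/0.0153565 ≈ 71.5406.
t ≈ 17.8852.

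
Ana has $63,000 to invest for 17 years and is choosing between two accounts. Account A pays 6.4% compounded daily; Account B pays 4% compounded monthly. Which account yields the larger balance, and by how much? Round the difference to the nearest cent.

Account A, by $62,773.29

A: (1 + 0.064/365)^6205 ≈ 2.96804837743, so 63,000 × 2.96804837743 ≈ 186,987.0478.
B: (1 + 0.04/12)^204 ≈ 1.97164689123, so 63,000 × 1.97164689123 ≈ 124,213.7541.
Difference ≈ 62,773.2936 in favor of A.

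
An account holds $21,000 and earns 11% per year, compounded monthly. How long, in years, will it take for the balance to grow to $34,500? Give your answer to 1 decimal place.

4.5 years

(1 + 0.00916667)^(12t) = 34,500/21,000 = 1.6429.
12t·ln(1 + 0.00916667) = ln(1.6429); 12t = 0.49644/0.00912491 ≈ 54.4046.
t ≈ 4.5337 years.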